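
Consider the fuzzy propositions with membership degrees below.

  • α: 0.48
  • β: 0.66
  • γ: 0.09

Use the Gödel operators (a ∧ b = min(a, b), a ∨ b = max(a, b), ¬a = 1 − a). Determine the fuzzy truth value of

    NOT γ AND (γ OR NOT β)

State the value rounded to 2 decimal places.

0.34

NOT γ = 1 − 0.09 = 0.91
NOT β = 1 − 0.66 = 0.34
γ OR NOT β = max(a, b) on (0.09, 0.34) = 0.34
NOT γ AND (γ OR NOT β) = min(a, b) on (0.91, 0.34) = 0.34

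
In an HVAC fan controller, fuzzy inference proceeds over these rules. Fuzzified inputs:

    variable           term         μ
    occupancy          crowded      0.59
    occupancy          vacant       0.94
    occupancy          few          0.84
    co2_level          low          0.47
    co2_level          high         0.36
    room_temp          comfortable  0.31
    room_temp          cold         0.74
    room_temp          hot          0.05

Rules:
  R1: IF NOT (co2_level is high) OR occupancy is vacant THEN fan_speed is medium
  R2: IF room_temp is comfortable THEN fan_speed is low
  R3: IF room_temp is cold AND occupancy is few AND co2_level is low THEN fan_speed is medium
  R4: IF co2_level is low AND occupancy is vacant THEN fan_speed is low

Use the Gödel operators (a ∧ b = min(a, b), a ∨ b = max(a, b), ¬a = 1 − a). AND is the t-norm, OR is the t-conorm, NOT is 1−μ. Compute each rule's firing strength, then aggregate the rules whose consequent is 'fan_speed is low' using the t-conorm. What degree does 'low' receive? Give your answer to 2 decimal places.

R1: ¬high=1−0.36=0.64, vacant=0.94; OR[max(a, b)] → w = 0.94
R2: comfortable=0.31 → w = 0.31
R3: cold=0.74, few=0.84, low=0.47; AND[min(a, b)] → w = 0.47
R4: low=0.47, vacant=0.94; AND[min(a, b)] → w = 0.47
Rules with consequent 'low': {R2, R4} → strengths 0.31, 0.47
Aggregate via t-conorm [max(a, b)]: 0.47

0.47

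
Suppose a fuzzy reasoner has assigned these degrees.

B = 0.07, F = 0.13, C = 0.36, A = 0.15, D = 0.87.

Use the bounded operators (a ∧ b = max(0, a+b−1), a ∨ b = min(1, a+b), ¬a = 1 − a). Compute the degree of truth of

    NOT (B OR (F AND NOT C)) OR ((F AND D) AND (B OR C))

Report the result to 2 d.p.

0.93

NOT C = 1 − 0.36 = 0.64
F AND NOT C = max(0, a+b−1) on (0.13, 0.64) = 0.00
B OR (F AND NOT C) = min(1, a+b) on (0.07, 0.00) = 0.07
NOT (B OR (F AND NOT C)) = 1 − 0.07 = 0.93
F AND D = max(0, a+b−1) on (0.13, 0.87) = 0.00
B OR C = min(1, a+b) on (0.07, 0.36) = 0.43
(F AND D) AND (B OR C) = max(0, a+b−1) on (0.00, 0.43) = 0.00
NOT (B OR (F AND NOT C)) OR ((F AND D) AND (B OR C)) = min(1, a+b) on (0.93, 0.00) = 0.93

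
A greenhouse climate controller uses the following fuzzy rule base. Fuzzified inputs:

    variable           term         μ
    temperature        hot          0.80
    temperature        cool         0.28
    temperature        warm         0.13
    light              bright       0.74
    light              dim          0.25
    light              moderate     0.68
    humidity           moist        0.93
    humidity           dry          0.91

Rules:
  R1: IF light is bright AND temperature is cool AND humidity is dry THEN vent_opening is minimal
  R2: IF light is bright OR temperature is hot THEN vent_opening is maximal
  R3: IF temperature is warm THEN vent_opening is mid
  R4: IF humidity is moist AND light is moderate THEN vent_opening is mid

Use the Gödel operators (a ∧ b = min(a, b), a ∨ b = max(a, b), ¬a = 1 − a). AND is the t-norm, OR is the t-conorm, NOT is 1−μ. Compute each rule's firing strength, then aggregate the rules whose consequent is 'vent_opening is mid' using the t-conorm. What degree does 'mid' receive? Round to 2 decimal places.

R1: bright=0.74, cool=0.28, dry=0.91; AND[min(a, b)] → w = 0.28
R2: bright=0.74, hot=0.80; OR[max(a, b)] → w = 0.80
R3: warm=0.13 → w = 0.13
R4: moist=0.93, moderate=0.68; AND[min(a, b)] → w = 0.68
Rules with consequent 'mid': {R3, R4} → strengths 0.13, 0.68
Aggregate via t-conorm [max(a, b)]: 0.68

0.68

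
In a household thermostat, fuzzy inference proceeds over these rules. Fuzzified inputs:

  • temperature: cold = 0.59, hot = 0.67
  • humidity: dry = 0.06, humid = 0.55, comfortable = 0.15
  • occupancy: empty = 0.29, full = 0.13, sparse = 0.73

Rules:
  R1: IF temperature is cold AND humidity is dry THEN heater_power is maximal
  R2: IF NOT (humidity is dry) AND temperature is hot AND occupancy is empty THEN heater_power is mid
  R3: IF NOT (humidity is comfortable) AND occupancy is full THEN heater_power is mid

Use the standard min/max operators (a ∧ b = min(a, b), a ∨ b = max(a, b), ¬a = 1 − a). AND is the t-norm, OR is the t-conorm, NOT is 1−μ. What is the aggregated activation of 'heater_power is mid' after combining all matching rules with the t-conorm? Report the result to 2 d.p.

R1: cold=0.59, dry=0.06; AND[min(a, b)] → w = 0.06
R2: ¬dry=1−0.06=0.94, hot=0.67, empty=0.29; AND[min(a, b)] → w = 0.29
R3: ¬comfortable=1−0.15=0.85, full=0.13; AND[min(a, b)] → w = 0.13
Rules with consequent 'mid': {R2, R3} → strengths 0.29, 0.13
Aggregate via t-conorm [max(a, b)]: 0.29

0.29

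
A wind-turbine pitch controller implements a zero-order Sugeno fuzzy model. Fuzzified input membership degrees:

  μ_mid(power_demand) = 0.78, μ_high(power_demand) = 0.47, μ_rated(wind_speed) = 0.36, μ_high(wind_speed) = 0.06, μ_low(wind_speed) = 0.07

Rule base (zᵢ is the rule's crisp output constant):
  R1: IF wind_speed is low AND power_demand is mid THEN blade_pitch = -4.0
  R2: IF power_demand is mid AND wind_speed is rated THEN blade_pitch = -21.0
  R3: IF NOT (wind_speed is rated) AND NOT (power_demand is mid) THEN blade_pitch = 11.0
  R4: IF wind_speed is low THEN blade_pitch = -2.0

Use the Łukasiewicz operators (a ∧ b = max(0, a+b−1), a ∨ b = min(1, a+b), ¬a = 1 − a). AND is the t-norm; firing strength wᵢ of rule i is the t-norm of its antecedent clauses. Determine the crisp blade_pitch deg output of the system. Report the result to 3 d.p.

R1 (z=-4.0): low=0.07, mid=0.78; AND[max(0, a+b−1)] → w = 0.00
R2 (z=-21.0): mid=0.78, rated=0.36; AND[max(0, a+b−1)] → w = 0.14
R3 (z=11.0): ¬rated=1−0.36=0.64, ¬mid=1−0.78=0.22; AND[max(0, a+b−1)] → w = 0.00
R4 (z=-2.0): low=0.07 → w = 0.07
Weighted average = (0.00·-4.0 + 0.14·-21.0 + 0.00·11.0 + 0.07·-2.0) / (0.00 + 0.14 + 0.00 + 0.07)
  = -3.0800 / 0.2100 = -14.667

-14.667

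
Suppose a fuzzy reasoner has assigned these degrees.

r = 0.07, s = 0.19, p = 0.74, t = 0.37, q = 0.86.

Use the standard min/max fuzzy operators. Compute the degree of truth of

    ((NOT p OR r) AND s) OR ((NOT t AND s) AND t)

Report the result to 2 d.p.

NOT p = 1 − 0.74 = 0.26
NOT p OR r = max(a, b) on (0.26, 0.07) = 0.26
(NOT p OR r) AND s = min(a, b) on (0.26, 0.19) = 0.19
NOT t = 1 − 0.37 = 0.63
NOT t AND s = min(a, b) on (0.63, 0.19) = 0.19
(NOT t AND s) AND t = min(a, b) on (0.19, 0.37) = 0.19
((NOT p OR r) AND s) OR ((NOT t AND s) AND t) = max(a, b) on (0.19, 0.19) = 0.19

0.19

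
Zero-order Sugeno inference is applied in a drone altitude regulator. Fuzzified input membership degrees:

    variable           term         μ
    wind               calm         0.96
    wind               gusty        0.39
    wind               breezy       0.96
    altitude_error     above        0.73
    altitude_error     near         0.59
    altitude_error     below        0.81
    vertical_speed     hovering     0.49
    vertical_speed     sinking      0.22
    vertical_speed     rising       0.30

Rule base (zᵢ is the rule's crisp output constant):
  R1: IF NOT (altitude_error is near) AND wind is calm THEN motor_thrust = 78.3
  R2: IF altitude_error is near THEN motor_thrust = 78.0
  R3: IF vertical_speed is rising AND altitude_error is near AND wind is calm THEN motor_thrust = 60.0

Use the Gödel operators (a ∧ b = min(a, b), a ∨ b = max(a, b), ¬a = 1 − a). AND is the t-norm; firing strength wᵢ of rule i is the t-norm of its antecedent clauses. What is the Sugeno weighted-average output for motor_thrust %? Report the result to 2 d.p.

73.94

R1 (z=78.3): ¬near=1−0.59=0.41, calm=0.96; AND[min(a, b)] → w = 0.41
R2 (z=78.0): near=0.59 → w = 0.59
R3 (z=60.0): rising=0.30, near=0.59, calm=0.96; AND[min(a, b)] → w = 0.30
Weighted average = (0.41·78.3 + 0.59·78.0 + 0.30·60.0) / (0.41 + 0.59 + 0.30)
  = 96.1230 / 1.3000 = 73.94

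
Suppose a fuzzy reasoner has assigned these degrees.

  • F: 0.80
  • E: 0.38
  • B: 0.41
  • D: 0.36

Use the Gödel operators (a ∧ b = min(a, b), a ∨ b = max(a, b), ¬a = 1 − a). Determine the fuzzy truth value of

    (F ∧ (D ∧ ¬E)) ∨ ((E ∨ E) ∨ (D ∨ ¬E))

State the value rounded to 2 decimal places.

0.62

¬E = 1 − 0.38 = 0.62
D ∧ ¬E = min(a, b) on (0.36, 0.62) = 0.36
F ∧ (D ∧ ¬E) = min(a, b) on (0.80, 0.36) = 0.36
E ∨ E = max(a, b) on (0.38, 0.38) = 0.38
¬E = 1 − 0.38 = 0.62
D ∨ ¬E = max(a, b) on (0.36, 0.62) = 0.62
(E ∨ E) ∨ (D ∨ ¬E) = max(a, b) on (0.38, 0.62) = 0.62
(F ∧ (D ∧ ¬E)) ∨ ((E ∨ E) ∨ (D ∨ ¬E)) = max(a, b) on (0.36, 0.62) = 0.62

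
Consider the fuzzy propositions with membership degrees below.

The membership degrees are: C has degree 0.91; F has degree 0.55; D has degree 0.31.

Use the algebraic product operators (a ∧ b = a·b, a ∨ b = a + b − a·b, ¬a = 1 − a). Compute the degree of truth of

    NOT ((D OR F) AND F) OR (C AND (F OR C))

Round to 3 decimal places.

D OR F = a + b − a·b on (0.3100, 0.5500) = 0.6895
(D OR F) AND F = a·b on (0.6895, 0.5500) = 0.3792
NOT ((D OR F) AND F) = 1 − 0.3792 = 0.6208
F OR C = a + b − a·b on (0.5500, 0.9100) = 0.9595
C AND (F OR C) = a·b on (0.9100, 0.9595) = 0.8731
NOT ((D OR F) AND F) OR (C AND (F OR C)) = a + b − a·b on (0.6208, 0.8731) = 0.9519

0.952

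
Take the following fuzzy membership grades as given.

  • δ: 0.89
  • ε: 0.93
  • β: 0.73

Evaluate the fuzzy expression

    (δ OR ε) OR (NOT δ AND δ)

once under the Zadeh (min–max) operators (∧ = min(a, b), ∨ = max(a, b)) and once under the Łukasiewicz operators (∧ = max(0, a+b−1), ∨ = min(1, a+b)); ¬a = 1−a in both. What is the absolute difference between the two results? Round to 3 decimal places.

Under Zadeh (min–max):
  δ OR ε = max(a, b) on (0.89, 0.93) = 0.93
  NOT δ = 1 − 0.89 = 0.11
  NOT δ AND δ = min(a, b) on (0.11, 0.89) = 0.11
  (δ OR ε) OR (NOT δ AND δ) = max(a, b) on (0.93, 0.11) = 0.93
  → value = 0.9300
Under Łukasiewicz:
  δ OR ε = min(1, a+b) on (0.89, 0.93) = 1.00
  NOT δ = 1 − 0.89 = 0.11
  NOT δ AND δ = max(0, a+b−1) on (0.11, 0.89) = 0.00
  (δ OR ε) OR (NOT δ AND δ) = min(1, a+b) on (1.00, 0.00) = 1.00
  → value = 1.0000
|0.9300 − 1.0000| = 0.070

0.070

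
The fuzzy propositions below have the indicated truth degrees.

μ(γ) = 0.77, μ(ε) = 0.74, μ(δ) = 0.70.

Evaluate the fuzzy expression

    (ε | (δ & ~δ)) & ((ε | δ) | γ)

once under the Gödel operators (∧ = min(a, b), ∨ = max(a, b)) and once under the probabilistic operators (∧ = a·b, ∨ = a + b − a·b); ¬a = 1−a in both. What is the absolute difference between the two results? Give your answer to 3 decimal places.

0.040

Under Gödel:
  ~δ = 1 − 0.70 = 0.30
  δ & ~δ = min(a, b) on (0.70, 0.30) = 0.30
  ε | (δ & ~δ) = max(a, b) on (0.74, 0.30) = 0.74
  ε | δ = max(a, b) on (0.74, 0.70) = 0.74
  (ε | δ) | γ = max(a, b) on (0.74, 0.77) = 0.77
  (ε | (δ & ~δ)) & ((ε | δ) | γ) = min(a, b) on (0.74, 0.77) = 0.74
  → value = 0.7400
Under probabilistic:
  ~δ = 1 − 0.7000 = 0.3000
  δ & ~δ = a·b on (0.7000, 0.3000) = 0.2100
  ε | (δ & ~δ) = a + b − a·b on (0.7400, 0.2100) = 0.7946
  ε | δ = a + b − a·b on (0.7400, 0.7000) = 0.9220
  (ε | δ) | γ = a + b − a·b on (0.9220, 0.7700) = 0.9821
  (ε | (δ & ~δ)) & ((ε | δ) | γ) = a·b on (0.7946, 0.9821) = 0.7803
  → value = 0.7803
|0.7400 − 0.7803| = 0.040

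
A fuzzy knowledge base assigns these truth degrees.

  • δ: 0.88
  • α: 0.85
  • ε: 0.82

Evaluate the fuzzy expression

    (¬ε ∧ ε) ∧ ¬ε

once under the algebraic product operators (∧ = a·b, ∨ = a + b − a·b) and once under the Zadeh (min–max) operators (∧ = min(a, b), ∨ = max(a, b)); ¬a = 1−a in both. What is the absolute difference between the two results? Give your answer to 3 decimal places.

0.153

Under algebraic product:
  ¬ε = 1 − 0.8200 = 0.1800
  ¬ε ∧ ε = a·b on (0.1800, 0.8200) = 0.1476
  ¬ε = 1 − 0.8200 = 0.1800
  (¬ε ∧ ε) ∧ ¬ε = a·b on (0.1476, 0.1800) = 0.0266
  → value = 0.0266
Under Zadeh (min–max):
  ¬ε = 1 − 0.82 = 0.18
  ¬ε ∧ ε = min(a, b) on (0.18, 0.82) = 0.18
  ¬ε = 1 − 0.82 = 0.18
  (¬ε ∧ ε) ∧ ¬ε = min(a, b) on (0.18, 0.18) = 0.18
  → value = 0.1800
|0.0266 − 0.1800| = 0.153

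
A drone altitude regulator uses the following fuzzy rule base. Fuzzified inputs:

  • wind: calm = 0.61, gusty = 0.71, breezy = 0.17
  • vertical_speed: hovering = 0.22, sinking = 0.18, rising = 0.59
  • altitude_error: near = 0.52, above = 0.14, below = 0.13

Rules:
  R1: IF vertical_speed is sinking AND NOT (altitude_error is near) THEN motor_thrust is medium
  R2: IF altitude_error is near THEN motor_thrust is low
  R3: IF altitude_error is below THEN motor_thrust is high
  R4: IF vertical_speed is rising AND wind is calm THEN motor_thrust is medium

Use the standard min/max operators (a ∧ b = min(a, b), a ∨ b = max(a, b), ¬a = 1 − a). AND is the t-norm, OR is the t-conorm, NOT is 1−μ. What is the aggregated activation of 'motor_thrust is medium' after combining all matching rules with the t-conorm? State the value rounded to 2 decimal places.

R1: sinking=0.18, ¬near=1−0.52=0.48; AND[min(a, b)] → w = 0.18
R2: near=0.52 → w = 0.52
R3: below=0.13 → w = 0.13
R4: rising=0.59, calm=0.61; AND[min(a, b)] → w = 0.59
Rules with consequent 'medium': {R1, R4} → strengths 0.18, 0.59
Aggregate via t-conorm [max(a, b)]: 0.59

0.59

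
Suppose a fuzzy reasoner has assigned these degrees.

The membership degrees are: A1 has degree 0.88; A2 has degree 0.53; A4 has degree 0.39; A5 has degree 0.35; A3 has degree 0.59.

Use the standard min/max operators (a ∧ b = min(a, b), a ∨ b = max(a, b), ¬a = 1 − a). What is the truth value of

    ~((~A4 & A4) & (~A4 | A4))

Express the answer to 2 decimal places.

0.61

~A4 = 1 − 0.39 = 0.61
~A4 & A4 = min(a, b) on (0.61, 0.39) = 0.39
~A4 = 1 − 0.39 = 0.61
~A4 | A4 = max(a, b) on (0.61, 0.39) = 0.61
(~A4 & A4) & (~A4 | A4) = min(a, b) on (0.39, 0.61) = 0.39
~((~A4 & A4) & (~A4 | A4)) = 1 − 0.39 = 0.61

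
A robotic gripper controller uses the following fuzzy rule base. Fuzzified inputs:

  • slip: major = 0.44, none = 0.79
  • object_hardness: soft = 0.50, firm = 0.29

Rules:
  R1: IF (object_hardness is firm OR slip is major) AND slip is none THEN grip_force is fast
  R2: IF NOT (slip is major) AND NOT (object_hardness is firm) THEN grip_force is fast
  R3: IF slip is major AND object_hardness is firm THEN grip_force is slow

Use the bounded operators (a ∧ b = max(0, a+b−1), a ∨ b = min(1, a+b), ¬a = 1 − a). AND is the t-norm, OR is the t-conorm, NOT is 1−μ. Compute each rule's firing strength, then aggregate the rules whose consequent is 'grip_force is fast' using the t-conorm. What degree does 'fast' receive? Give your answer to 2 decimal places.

0.79

R1: (firm=0.29 OR major=0.44) = 0.73; AND[max(0, a+b−1)] with none=0.79 → w = 0.52
R2: ¬major=1−0.44=0.56, ¬firm=1−0.29=0.71; AND[max(0, a+b−1)] → w = 0.27
R3: major=0.44, firm=0.29; AND[max(0, a+b−1)] → w = 0.00
Rules with consequent 'fast': {R1, R2} → strengths 0.52, 0.27
Aggregate via t-conorm [min(1, a+b)]: 0.79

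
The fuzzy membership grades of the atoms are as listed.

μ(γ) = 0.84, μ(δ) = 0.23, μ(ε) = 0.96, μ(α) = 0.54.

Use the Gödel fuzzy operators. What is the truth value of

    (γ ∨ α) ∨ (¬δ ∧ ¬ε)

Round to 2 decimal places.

γ ∨ α = max(a, b) on (0.84, 0.54) = 0.84
¬δ = 1 − 0.23 = 0.77
¬ε = 1 − 0.96 = 0.04
¬δ ∧ ¬ε = min(a, b) on (0.77, 0.04) = 0.04
(γ ∨ α) ∨ (¬δ ∧ ¬ε) = max(a, b) on (0.84, 0.04) = 0.84

0.84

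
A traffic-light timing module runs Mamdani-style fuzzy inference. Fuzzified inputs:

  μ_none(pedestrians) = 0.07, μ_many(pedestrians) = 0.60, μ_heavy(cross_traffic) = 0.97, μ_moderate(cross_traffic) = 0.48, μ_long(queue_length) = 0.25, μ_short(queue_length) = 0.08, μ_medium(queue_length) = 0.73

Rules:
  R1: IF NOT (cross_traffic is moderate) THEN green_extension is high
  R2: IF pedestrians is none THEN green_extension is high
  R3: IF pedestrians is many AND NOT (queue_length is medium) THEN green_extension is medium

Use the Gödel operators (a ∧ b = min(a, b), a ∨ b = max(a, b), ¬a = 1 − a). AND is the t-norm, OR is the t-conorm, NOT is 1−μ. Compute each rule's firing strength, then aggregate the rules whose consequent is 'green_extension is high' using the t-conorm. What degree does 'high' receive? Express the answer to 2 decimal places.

0.52

R1: ¬moderate=1−0.48=0.52 → w = 0.52
R2: none=0.07 → w = 0.07
R3: many=0.60, ¬medium=1−0.73=0.27; AND[min(a, b)] → w = 0.27
Rules with consequent 'high': {R1, R2} → strengths 0.52, 0.07
Aggregate via t-conorm [max(a, b)]: 0.52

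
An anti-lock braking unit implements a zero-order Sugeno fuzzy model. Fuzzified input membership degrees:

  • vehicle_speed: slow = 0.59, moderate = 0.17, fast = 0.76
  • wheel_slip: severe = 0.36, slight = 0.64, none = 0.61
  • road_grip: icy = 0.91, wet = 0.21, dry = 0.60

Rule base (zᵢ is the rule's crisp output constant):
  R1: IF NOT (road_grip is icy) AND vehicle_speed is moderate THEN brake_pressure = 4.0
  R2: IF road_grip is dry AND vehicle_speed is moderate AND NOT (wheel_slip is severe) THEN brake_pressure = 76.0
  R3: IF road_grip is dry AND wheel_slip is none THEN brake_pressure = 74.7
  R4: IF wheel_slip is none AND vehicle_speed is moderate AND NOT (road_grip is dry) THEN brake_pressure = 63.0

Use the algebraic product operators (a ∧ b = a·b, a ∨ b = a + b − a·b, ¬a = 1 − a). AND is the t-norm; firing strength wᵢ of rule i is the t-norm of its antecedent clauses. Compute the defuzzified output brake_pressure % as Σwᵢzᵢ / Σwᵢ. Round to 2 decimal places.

71.66

R1 (z=4.0): ¬icy=1−0.91=0.09, moderate=0.17; AND[a·b] → w = 0.0153
R2 (z=76.0): dry=0.60, moderate=0.17, ¬severe=1−0.36=0.64; AND[a·b] → w = 0.0653
R3 (z=74.7): dry=0.60, none=0.61; AND[a·b] → w = 0.3660
R4 (z=63.0): none=0.61, moderate=0.17, ¬dry=1−0.60=0.40; AND[a·b] → w = 0.0415
Weighted average = (0.0153·4.0 + 0.0653·76.0 + 0.3660·74.7 + 0.0415·63.0) / (0.0153 + 0.0653 + 0.3660 + 0.0415)
  = 34.9759 / 0.4881 = 71.66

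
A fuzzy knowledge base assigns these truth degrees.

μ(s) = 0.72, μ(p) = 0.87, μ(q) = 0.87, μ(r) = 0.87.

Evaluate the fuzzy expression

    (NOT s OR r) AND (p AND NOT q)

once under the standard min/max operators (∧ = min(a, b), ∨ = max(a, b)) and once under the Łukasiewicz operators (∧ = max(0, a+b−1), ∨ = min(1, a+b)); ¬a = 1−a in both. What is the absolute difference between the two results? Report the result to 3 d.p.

Under standard min/max:
  NOT s = 1 − 0.72 = 0.28
  NOT s OR r = max(a, b) on (0.28, 0.87) = 0.87
  NOT q = 1 − 0.87 = 0.13
  p AND NOT q = min(a, b) on (0.87, 0.13) = 0.13
  (NOT s OR r) AND (p AND NOT q) = min(a, b) on (0.87, 0.13) = 0.13
  → value = 0.1300
Under Łukasiewicz:
  NOT s = 1 − 0.72 = 0.28
  NOT s OR r = min(1, a+b) on (0.28, 0.87) = 1.00
  NOT q = 1 − 0.87 = 0.13
  p AND NOT q = max(0, a+b−1) on (0.87, 0.13) = 0.00
  (NOT s OR r) AND (p AND NOT q) = max(0, a+b−1) on (1.00, 0.00) = 0.00
  → value = 0.0000
|0.1300 − 0.0000| = 0.130

0.130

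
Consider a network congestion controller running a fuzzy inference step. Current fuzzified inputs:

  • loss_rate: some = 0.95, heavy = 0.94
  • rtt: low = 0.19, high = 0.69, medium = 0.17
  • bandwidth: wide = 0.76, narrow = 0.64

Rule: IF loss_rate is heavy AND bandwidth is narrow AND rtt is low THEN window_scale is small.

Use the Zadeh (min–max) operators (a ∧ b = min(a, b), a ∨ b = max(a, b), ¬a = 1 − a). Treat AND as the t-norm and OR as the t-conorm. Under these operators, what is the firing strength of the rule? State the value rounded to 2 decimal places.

firing strength: heavy=0.94, narrow=0.64, low=0.19; AND[min(a, b)] → w = 0.19

0.19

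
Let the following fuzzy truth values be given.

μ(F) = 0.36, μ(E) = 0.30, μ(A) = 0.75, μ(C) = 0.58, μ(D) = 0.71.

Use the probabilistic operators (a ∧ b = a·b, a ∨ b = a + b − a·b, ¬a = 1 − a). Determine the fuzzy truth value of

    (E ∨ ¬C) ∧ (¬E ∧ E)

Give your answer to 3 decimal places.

¬C = 1 − 0.5800 = 0.4200
E ∨ ¬C = a + b − a·b on (0.3000, 0.4200) = 0.5940
¬E = 1 − 0.3000 = 0.7000
¬E ∧ E = a·b on (0.7000, 0.3000) = 0.2100
(E ∨ ¬C) ∧ (¬E ∧ E) = a·b on (0.5940, 0.2100) = 0.1247

0.125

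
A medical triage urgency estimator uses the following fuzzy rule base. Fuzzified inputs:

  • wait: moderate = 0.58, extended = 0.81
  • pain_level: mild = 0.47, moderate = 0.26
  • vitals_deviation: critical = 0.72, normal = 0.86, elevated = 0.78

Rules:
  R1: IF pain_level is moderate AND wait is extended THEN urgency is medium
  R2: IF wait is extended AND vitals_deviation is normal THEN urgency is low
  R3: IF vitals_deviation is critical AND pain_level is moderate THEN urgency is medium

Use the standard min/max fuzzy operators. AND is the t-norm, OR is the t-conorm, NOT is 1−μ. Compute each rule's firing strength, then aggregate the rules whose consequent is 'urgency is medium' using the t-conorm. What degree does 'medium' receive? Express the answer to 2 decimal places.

0.26

R1: moderate=0.26, extended=0.81; AND[min(a, b)] → w = 0.26
R2: extended=0.81, normal=0.86; AND[min(a, b)] → w = 0.81
R3: critical=0.72, moderate=0.26; AND[min(a, b)] → w = 0.26
Rules with consequent 'medium': {R1, R3} → strengths 0.26, 0.26
Aggregate via t-conorm [max(a, b)]: 0.26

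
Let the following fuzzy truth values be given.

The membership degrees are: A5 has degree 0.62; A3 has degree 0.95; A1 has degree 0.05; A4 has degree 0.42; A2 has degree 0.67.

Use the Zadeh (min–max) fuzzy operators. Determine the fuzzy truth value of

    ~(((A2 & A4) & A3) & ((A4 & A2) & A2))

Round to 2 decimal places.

A2 & A4 = min(a, b) on (0.67, 0.42) = 0.42
(A2 & A4) & A3 = min(a, b) on (0.42, 0.95) = 0.42
A4 & A2 = min(a, b) on (0.42, 0.67) = 0.42
(A4 & A2) & A2 = min(a, b) on (0.42, 0.67) = 0.42
((A2 & A4) & A3) & ((A4 & A2) & A2) = min(a, b) on (0.42, 0.42) = 0.42
~(((A2 & A4) & A3) & ((A4 & A2) & A2)) = 1 − 0.42 = 0.58

0.58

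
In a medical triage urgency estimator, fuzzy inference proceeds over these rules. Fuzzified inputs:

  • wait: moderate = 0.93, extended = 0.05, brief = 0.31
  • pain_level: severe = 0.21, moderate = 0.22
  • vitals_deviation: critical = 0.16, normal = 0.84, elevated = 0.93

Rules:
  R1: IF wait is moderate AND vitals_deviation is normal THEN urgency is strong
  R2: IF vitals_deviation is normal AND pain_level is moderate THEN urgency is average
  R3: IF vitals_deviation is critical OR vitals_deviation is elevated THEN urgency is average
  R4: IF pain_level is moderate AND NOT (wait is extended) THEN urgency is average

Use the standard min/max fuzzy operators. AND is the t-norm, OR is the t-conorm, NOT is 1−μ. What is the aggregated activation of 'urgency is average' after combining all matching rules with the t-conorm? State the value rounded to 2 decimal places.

R1: moderate=0.93, normal=0.84; AND[min(a, b)] → w = 0.84
R2: normal=0.84, moderate=0.22; AND[min(a, b)] → w = 0.22
R3: critical=0.16, elevated=0.93; OR[max(a, b)] → w = 0.93
R4: moderate=0.22, ¬extended=1−0.05=0.95; AND[min(a, b)] → w = 0.22
Rules with consequent 'average': {R2, R3, R4} → strengths 0.22, 0.93, 0.22
Aggregate via t-conorm [max(a, b)]: 0.93

0.93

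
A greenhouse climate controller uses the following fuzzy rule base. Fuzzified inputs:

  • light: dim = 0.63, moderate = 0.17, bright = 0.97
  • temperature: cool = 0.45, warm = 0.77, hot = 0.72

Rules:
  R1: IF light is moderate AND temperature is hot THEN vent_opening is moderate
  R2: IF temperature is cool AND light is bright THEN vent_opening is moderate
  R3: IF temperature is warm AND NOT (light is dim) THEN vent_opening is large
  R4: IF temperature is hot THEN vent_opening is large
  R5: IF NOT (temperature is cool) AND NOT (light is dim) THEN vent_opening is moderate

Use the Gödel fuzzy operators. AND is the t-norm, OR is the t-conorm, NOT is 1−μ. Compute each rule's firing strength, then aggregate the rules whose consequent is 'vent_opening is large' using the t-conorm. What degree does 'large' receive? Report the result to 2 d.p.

R1: moderate=0.17, hot=0.72; AND[min(a, b)] → w = 0.17
R2: cool=0.45, bright=0.97; AND[min(a, b)] → w = 0.45
R3: warm=0.77, ¬dim=1−0.63=0.37; AND[min(a, b)] → w = 0.37
R4: hot=0.72 → w = 0.72
R5: ¬cool=1−0.45=0.55, ¬dim=1−0.63=0.37; AND[min(a, b)] → w = 0.37
Rules with consequent 'large': {R3, R4} → strengths 0.37, 0.72
Aggregate via t-conorm [max(a, b)]: 0.72

0.72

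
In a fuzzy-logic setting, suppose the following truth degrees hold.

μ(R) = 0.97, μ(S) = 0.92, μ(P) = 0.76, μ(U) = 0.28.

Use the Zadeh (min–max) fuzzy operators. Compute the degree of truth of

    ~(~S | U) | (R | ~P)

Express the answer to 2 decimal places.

~S = 1 − 0.92 = 0.08
~S | U = max(a, b) on (0.08, 0.28) = 0.28
~(~S | U) = 1 − 0.28 = 0.72
~P = 1 − 0.76 = 0.24
R | ~P = max(a, b) on (0.97, 0.24) = 0.97
~(~S | U) | (R | ~P) = max(a, b) on (0.72, 0.97) = 0.97

0.97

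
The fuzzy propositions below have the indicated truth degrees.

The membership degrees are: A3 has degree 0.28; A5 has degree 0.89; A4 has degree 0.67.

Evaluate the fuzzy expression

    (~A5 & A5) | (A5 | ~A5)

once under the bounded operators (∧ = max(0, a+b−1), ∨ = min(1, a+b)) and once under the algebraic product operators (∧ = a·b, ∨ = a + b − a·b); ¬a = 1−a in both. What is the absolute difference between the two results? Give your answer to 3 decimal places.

Under bounded:
  ~A5 = 1 − 0.89 = 0.11
  ~A5 & A5 = max(0, a+b−1) on (0.11, 0.89) = 0.00
  ~A5 = 1 − 0.89 = 0.11
  A5 | ~A5 = min(1, a+b) on (0.89, 0.11) = 1.00
  (~A5 & A5) | (A5 | ~A5) = min(1, a+b) on (0.00, 1.00) = 1.00
  → value = 1.0000
Under algebraic product:
  ~A5 = 1 − 0.8900 = 0.1100
  ~A5 & A5 = a·b on (0.1100, 0.8900) = 0.0979
  ~A5 = 1 − 0.8900 = 0.1100
  A5 | ~A5 = a + b − a·b on (0.8900, 0.1100) = 0.9021
  (~A5 & A5) | (A5 | ~A5) = a + b − a·b on (0.0979, 0.9021) = 0.9117
  → value = 0.9117
|1.0000 − 0.9117| = 0.088

0.088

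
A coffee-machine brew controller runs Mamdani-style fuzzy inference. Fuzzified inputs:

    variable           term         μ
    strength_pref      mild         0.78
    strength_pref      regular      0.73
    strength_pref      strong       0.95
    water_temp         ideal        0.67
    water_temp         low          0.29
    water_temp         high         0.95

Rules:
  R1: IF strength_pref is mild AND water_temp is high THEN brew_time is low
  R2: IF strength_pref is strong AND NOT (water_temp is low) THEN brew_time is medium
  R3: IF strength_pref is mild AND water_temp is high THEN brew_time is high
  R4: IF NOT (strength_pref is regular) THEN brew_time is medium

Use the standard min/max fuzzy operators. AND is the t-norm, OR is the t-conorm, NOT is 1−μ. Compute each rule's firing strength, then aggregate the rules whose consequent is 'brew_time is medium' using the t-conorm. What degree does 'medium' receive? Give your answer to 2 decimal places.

0.71

R1: mild=0.78, high=0.95; AND[min(a, b)] → w = 0.78
R2: strong=0.95, ¬low=1−0.29=0.71; AND[min(a, b)] → w = 0.71
R3: mild=0.78, high=0.95; AND[min(a, b)] → w = 0.78
R4: ¬regular=1−0.73=0.27 → w = 0.27
Rules with consequent 'medium': {R2, R4} → strengths 0.71, 0.27
Aggregate via t-conorm [max(a, b)]: 0.71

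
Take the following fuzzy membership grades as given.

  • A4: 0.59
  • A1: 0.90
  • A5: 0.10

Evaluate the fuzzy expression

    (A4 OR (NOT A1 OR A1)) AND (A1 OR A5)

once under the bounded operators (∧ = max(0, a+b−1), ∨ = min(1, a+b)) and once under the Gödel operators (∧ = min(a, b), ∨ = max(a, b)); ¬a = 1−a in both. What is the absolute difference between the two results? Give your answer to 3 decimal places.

0.100

Under bounded:
  NOT A1 = 1 − 0.90 = 0.10
  NOT A1 OR A1 = min(1, a+b) on (0.10, 0.90) = 1.00
  A4 OR (NOT A1 OR A1) = min(1, a+b) on (0.59, 1.00) = 1.00
  A1 OR A5 = min(1, a+b) on (0.90, 0.10) = 1.00
  (A4 OR (NOT A1 OR A1)) AND (A1 OR A5) = max(0, a+b−1) on (1.00, 1.00) = 1.00
  → value = 1.0000
Under Gödel:
  NOT A1 = 1 − 0.90 = 0.10
  NOT A1 OR A1 = max(a, b) on (0.10, 0.90) = 0.90
  A4 OR (NOT A1 OR A1) = max(a, b) on (0.59, 0.90) = 0.90
  A1 OR A5 = max(a, b) on (0.90, 0.10) = 0.90
  (A4 OR (NOT A1 OR A1)) AND (A1 OR A5) = min(a, b) on (0.90, 0.90) = 0.90
  → value = 0.9000
|1.0000 − 0.9000| = 0.100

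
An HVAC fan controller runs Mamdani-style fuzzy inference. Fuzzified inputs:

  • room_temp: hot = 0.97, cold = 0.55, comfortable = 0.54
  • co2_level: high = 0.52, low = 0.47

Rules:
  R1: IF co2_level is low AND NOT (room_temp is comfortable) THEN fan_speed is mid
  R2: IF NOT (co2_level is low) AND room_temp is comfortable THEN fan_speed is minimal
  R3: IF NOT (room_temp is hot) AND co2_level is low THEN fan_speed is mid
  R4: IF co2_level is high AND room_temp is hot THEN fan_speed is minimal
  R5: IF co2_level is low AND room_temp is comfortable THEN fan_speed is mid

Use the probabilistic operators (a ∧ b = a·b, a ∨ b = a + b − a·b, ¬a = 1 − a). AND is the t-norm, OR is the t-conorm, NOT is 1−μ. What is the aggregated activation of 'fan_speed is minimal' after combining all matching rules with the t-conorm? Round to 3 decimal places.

R1: low=0.47, ¬comfortable=1−0.54=0.46; AND[a·b] → w = 0.2162
R2: ¬low=1−0.47=0.53, comfortable=0.54; AND[a·b] → w = 0.2862
R3: ¬hot=1−0.97=0.03, low=0.47; AND[a·b] → w = 0.0141
R4: high=0.52, hot=0.97; AND[a·b] → w = 0.5044
R5: low=0.47, comfortable=0.54; AND[a·b] → w = 0.2538
Rules with consequent 'minimal': {R2, R4} → strengths 0.2862, 0.5044
Aggregate via t-conorm [a + b − a·b]: 0.6462

0.646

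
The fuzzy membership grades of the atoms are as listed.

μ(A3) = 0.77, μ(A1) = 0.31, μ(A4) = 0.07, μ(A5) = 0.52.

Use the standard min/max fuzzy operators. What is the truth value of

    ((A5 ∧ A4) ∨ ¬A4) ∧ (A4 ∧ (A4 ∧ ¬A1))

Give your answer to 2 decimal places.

A5 ∧ A4 = min(a, b) on (0.52, 0.07) = 0.07
¬A4 = 1 − 0.07 = 0.93
(A5 ∧ A4) ∨ ¬A4 = max(a, b) on (0.07, 0.93) = 0.93
¬A1 = 1 − 0.31 = 0.69
A4 ∧ ¬A1 = min(a, b) on (0.07, 0.69) = 0.07
A4 ∧ (A4 ∧ ¬A1) = min(a, b) on (0.07, 0.07) = 0.07
((A5 ∧ A4) ∨ ¬A4) ∧ (A4 ∧ (A4 ∧ ¬A1)) = min(a, b) on (0.93, 0.07) = 0.07

0.07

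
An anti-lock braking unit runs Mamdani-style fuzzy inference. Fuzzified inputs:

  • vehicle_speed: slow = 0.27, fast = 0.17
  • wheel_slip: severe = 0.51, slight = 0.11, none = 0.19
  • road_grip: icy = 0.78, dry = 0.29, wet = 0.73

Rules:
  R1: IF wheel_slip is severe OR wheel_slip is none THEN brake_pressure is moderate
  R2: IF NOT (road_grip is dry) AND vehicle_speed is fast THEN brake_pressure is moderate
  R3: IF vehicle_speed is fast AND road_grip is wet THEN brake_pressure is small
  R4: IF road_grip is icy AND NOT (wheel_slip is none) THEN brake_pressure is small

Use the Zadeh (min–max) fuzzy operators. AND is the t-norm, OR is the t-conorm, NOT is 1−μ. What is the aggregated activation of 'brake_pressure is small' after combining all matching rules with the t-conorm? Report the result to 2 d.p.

R1: severe=0.51, none=0.19; OR[max(a, b)] → w = 0.51
R2: ¬dry=1−0.29=0.71, fast=0.17; AND[min(a, b)] → w = 0.17
R3: fast=0.17, wet=0.73; AND[min(a, b)] → w = 0.17
R4: icy=0.78, ¬none=1−0.19=0.81; AND[min(a, b)] → w = 0.78
Rules with consequent 'small': {R3, R4} → strengths 0.17, 0.78
Aggregate via t-conorm [max(a, b)]: 0.78

0.78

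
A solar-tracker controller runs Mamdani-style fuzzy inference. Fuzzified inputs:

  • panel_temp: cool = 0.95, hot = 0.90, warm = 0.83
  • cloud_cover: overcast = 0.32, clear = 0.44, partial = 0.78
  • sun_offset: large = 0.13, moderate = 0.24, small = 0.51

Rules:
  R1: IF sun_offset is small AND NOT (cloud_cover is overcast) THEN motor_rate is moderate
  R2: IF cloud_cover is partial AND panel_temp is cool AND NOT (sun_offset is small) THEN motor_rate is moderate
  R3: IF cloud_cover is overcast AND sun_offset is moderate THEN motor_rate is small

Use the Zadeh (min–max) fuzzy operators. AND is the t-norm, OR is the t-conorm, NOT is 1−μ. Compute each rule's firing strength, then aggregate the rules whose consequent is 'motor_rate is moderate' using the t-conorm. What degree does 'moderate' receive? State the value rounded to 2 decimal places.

0.51

R1: small=0.51, ¬overcast=1−0.32=0.68; AND[min(a, b)] → w = 0.51
R2: partial=0.78, cool=0.95, ¬small=1−0.51=0.49; AND[min(a, b)] → w = 0.49
R3: overcast=0.32, moderate=0.24; AND[min(a, b)] → w = 0.24
Rules with consequent 'moderate': {R1, R2} → strengths 0.51, 0.49
Aggregate via t-conorm [max(a, b)]: 0.51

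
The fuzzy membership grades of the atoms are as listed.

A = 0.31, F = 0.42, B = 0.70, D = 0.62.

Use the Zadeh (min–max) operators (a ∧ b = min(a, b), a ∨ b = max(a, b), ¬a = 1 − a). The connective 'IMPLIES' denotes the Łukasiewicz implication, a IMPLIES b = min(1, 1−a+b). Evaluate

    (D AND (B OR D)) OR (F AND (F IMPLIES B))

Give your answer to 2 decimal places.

0.62

B OR D = max(a, b) on (0.70, 0.62) = 0.70
D AND (B OR D) = min(a, b) on (0.62, 0.70) = 0.62
F IMPLIES B  [Łukasiewicz: min(1, 1−a+b)] with a=0.42, b=0.70 → 1.00
F AND (F IMPLIES B) = min(a, b) on (0.42, 1.00) = 0.42
(D AND (B OR D)) OR (F AND (F IMPLIES B)) = max(a, b) on (0.62, 0.42) = 0.62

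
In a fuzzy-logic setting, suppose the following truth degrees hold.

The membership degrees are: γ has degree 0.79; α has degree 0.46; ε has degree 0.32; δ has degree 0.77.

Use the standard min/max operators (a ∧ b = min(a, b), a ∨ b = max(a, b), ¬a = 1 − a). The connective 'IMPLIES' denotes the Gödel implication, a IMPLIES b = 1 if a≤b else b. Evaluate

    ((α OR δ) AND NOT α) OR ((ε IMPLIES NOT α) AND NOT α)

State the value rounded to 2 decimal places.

0.54

α OR δ = max(a, b) on (0.46, 0.77) = 0.77
NOT α = 1 − 0.46 = 0.54
(α OR δ) AND NOT α = min(a, b) on (0.77, 0.54) = 0.54
NOT α = 1 − 0.46 = 0.54
ε IMPLIES NOT α  [Gödel: 1 if a≤b else b] with a=0.32, b=0.54 → 1.00
NOT α = 1 − 0.46 = 0.54
(ε IMPLIES NOT α) AND NOT α = min(a, b) on (1.00, 0.54) = 0.54
((α OR δ) AND NOT α) OR ((ε IMPLIES NOT α) AND NOT α) = max(a, b) on (0.54, 0.54) = 0.54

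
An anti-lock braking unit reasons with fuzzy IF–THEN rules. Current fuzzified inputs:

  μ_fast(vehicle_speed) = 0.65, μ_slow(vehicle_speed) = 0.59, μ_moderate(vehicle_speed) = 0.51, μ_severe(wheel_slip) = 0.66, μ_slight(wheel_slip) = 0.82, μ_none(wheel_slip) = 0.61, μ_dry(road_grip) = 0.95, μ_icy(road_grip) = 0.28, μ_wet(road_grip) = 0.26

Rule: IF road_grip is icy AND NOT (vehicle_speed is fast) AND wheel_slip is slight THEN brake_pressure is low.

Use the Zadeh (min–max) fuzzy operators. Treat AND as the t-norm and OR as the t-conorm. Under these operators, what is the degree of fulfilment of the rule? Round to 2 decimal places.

firing strength: icy=0.28, ¬fast=1−0.65=0.35, slight=0.82; AND[min(a, b)] → w = 0.28

0.28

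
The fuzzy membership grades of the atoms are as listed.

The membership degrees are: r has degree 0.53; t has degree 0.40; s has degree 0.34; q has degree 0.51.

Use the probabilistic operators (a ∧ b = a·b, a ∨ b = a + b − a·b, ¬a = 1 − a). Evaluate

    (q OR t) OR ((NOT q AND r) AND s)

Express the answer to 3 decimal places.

0.732

q OR t = a + b − a·b on (0.5100, 0.4000) = 0.7060
NOT q = 1 − 0.5100 = 0.4900
NOT q AND r = a·b on (0.4900, 0.5300) = 0.2597
(NOT q AND r) AND s = a·b on (0.2597, 0.3400) = 0.0883
(q OR t) OR ((NOT q AND r) AND s) = a + b − a·b on (0.7060, 0.0883) = 0.7320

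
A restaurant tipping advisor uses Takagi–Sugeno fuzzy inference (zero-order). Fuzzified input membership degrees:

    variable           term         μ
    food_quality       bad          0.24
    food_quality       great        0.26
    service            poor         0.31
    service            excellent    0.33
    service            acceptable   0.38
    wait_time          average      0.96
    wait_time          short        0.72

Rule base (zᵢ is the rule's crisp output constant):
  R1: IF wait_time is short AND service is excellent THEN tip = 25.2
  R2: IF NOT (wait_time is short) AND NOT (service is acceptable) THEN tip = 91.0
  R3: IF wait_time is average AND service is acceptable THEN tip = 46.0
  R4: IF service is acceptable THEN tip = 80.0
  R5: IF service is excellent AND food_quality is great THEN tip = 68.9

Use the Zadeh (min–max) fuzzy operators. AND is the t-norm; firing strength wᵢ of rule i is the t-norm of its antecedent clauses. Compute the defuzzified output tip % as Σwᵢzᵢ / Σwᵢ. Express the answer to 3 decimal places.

R1 (z=25.2): short=0.72, excellent=0.33; AND[min(a, b)] → w = 0.33
R2 (z=91.0): ¬short=1−0.72=0.28, ¬acceptable=1−0.38=0.62; AND[min(a, b)] → w = 0.28
R3 (z=46.0): average=0.96, acceptable=0.38; AND[min(a, b)] → w = 0.38
R4 (z=80.0): acceptable=0.38 → w = 0.38
R5 (z=68.9): excellent=0.33, great=0.26; AND[min(a, b)] → w = 0.26
Weighted average = (0.33·25.2 + 0.28·91.0 + 0.38·46.0 + 0.38·80.0 + 0.26·68.9) / (0.33 + 0.28 + 0.38 + 0.38 + 0.26)
  = 99.5900 / 1.6300 = 61.098

61.098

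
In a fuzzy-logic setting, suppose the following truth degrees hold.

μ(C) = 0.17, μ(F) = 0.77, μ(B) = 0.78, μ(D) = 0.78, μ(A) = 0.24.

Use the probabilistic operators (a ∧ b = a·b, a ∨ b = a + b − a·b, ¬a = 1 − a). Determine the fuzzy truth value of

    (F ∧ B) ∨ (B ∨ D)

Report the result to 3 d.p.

F ∧ B = a·b on (0.7700, 0.7800) = 0.6006
B ∨ D = a + b − a·b on (0.7800, 0.7800) = 0.9516
(F ∧ B) ∨ (B ∨ D) = a + b − a·b on (0.6006, 0.9516) = 0.9807

0.981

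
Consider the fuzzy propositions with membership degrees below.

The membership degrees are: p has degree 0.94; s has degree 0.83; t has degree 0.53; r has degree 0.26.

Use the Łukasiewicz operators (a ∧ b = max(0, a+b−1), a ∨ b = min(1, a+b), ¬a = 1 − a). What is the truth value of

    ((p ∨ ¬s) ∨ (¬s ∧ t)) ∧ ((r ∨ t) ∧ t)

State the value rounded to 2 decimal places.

0.32

¬s = 1 − 0.83 = 0.17
p ∨ ¬s = min(1, a+b) on (0.94, 0.17) = 1.00
¬s = 1 − 0.83 = 0.17
¬s ∧ t = max(0, a+b−1) on (0.17, 0.53) = 0.00
(p ∨ ¬s) ∨ (¬s ∧ t) = min(1, a+b) on (1.00, 0.00) = 1.00
r ∨ t = min(1, a+b) on (0.26, 0.53) = 0.79
(r ∨ t) ∧ t = max(0, a+b−1) on (0.79, 0.53) = 0.32
((p ∨ ¬s) ∨ (¬s ∧ t)) ∧ ((r ∨ t) ∧ t) = max(0, a+b−1) on (1.00, 0.32) = 0.32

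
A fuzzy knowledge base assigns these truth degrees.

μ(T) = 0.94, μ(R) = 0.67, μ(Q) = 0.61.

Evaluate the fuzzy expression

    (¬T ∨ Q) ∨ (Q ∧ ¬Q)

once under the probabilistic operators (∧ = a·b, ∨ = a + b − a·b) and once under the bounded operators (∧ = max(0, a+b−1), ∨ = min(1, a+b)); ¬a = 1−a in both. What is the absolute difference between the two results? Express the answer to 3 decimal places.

Under probabilistic:
  ¬T = 1 − 0.9400 = 0.0600
  ¬T ∨ Q = a + b − a·b on (0.0600, 0.6100) = 0.6334
  ¬Q = 1 − 0.6100 = 0.3900
  Q ∧ ¬Q = a·b on (0.6100, 0.3900) = 0.2379
  (¬T ∨ Q) ∨ (Q ∧ ¬Q) = a + b − a·b on (0.6334, 0.2379) = 0.7206
  → value = 0.7206
Under bounded:
  ¬T = 1 − 0.94 = 0.06
  ¬T ∨ Q = min(1, a+b) on (0.06, 0.61) = 0.67
  ¬Q = 1 − 0.61 = 0.39
  Q ∧ ¬Q = max(0, a+b−1) on (0.61, 0.39) = 0.00
  (¬T ∨ Q) ∨ (Q ∧ ¬Q) = min(1, a+b) on (0.67, 0.00) = 0.67
  → value = 0.6700
|0.7206 − 0.6700| = 0.051

0.051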